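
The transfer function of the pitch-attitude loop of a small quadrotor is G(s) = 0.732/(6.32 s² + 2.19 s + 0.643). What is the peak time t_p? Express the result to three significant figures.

Dividing through by 6.32: denominator becomes s² + 0.3465 s + 0.1017.
So ω_n = √0.1017 = 0.319 rad/s and ζ = 0.3465/(2·0.319) = 0.543.
ω_d = 0.319·√(1 − 0.543²) = 0.268 rad/s. t_p = π/ω_d = 11.7 s.

t_p ≈ 11.7 s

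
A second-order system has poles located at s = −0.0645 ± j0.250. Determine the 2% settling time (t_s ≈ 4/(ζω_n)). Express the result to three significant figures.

For poles at −σ ± jω_d, ζω_n = σ = 0.0645, so t_s ≈ 4/σ = 62.0 s.

t_s ≈ 62.0 s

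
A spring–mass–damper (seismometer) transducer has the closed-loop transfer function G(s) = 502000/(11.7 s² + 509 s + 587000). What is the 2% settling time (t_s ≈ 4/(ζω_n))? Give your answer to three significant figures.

t_s ≈ 0.184 s

Dividing through by 11.7: denominator becomes s² + 43.50 s + 50170.
So ω_n = √50170 = 224 rad/s and ζ = 43.50/(2·224) = 0.0971.
t_s ≈ 4/(ζω_n) = 0.184 s.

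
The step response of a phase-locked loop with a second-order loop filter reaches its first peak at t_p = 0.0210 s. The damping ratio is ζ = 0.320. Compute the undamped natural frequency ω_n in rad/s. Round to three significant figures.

Peak time t_p = π/ω_d, so ω_d = π/t_p = π/0.0210 = 150 rad/s.
ω_n = ω_d/√(1−ζ²) = 150/√0.898 = 158 rad/s.

ω_n ≈ 158 rad/s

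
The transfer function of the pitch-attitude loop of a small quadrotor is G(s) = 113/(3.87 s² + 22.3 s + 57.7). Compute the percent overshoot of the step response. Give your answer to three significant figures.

%OS ≈ 2.96%

Dividing through by 3.87: denominator becomes s² + 5.762 s + 14.91.
So ω_n = √14.91 = 3.86 rad/s and ζ = 5.762/(2·3.86) = 0.746.
%OS = 100 e^{−πζ/√(1−ζ²)} with ζ = 0.746 gives 2.96%.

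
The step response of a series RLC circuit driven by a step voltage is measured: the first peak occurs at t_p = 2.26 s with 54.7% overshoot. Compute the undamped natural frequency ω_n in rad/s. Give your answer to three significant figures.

From the overshoot, ζ = −ln(OS)/√(π²+ln²(OS)) = 0.189.
From t_p = π/ω_d, ω_d = π/2.26 = 1.39 rad/s, so ω_n = ω_d/√(1−ζ²) = 1.42 rad/s.

ω_n ≈ 1.42 rad/s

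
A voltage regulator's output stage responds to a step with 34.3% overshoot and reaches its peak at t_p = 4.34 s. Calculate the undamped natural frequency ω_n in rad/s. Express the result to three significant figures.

From the overshoot, ζ = −ln(OS)/√(π²+ln²(OS)) = 0.322.
t_p = π/ω_d ⇒ ω_d = 0.724 rad/s; then ω_n = ω_d/√(1−ζ²) = 0.765 rad/s.

ω_n ≈ 0.765 rad/s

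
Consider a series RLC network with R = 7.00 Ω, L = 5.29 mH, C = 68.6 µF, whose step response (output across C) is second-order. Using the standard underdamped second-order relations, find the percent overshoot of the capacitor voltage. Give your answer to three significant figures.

%OS ≈ 25.5%

For a series RLC circuit (capacitor voltage as output), ω_n = 1/√(LC) = 1/√(5.29 mH · 68.6 µF) = 1660 rad/s.
ζ = (R/2)·√(C/L) = (7.00/2)·√(68.6 µF/5.29 mH) = 0.399.
%OS = 100·exp(−πζ/√(1−ζ²)) = 25.5%.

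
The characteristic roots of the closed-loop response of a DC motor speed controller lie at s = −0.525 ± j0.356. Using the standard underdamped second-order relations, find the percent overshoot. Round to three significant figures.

With σ = 0.525, ω_d = 0.356: ω_n = √(σ²+ω_d²) = 0.634 rad/s, ζ = σ/ω_n = 0.828.
Overshoot: exp(−π·0.828/√(1−0.828²)) = 0.00973, i.e. 0.973%.

%OS ≈ 0.973%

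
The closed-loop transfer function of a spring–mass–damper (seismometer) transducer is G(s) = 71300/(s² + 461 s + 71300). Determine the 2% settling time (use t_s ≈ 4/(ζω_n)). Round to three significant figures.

Comparing the denominator to s² + 2ζω_n s + ω_n²: ω_n = √71300 = 267 rad/s, and 2ζω_n = 461 so ζ = 461/(2·267) = 0.863.
t_s ≈ 4/(ζω_n) = 4/(0.863·267) = 0.0174 s.

t_s ≈ 0.0174 s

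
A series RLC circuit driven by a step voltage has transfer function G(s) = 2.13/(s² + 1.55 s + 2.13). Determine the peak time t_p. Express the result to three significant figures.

t_p ≈ 2.54 s

Matching coefficients with s² + 2ζω_n s + ω_n² gives ω_n² = 2.13 ⇒ ω_n = 1.46 rad/s, and ζ = 1.55/(2ω_n) = 0.531.
The damped frequency ω_d = ω_n√(1−ζ²) = 1.24 rad/s. Then t_p = π/ω_d = 2.54 s.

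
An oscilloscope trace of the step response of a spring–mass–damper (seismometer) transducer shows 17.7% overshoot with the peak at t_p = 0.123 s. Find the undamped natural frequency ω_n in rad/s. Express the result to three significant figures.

From the overshoot, ζ = −ln(OS)/√(π²+ln²(OS)) = 0.483.
t_p = π/ω_d ⇒ ω_d = 25.5 rad/s; then ω_n = ω_d/√(1−ζ²) = 29.2 rad/s.

ω_n ≈ 29.2 rad/s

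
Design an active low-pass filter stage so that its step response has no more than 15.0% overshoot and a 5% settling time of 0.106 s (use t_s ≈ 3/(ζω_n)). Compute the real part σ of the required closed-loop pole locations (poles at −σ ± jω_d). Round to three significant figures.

The settling-time spec alone fixes σ = ζω_n = 3/t_s = 3/0.106 = 28.3.
(Overshoot then fixes ζ = 0.517 and hence ω_d = σ·√(1−ζ²)/ζ = 46.9 rad/s.)

σ ≈ 28.3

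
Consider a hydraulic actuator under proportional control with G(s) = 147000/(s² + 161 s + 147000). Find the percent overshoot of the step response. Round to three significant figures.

%OS ≈ 50.9%

Comparing the denominator to s² + 2ζω_n s + ω_n²: ω_n = √147000 = 383 rad/s, and 2ζω_n = 161 so ζ = 161/(2·383) = 0.210.
%OS = 100 e^{−πζ/√(1−ζ²)} with ζ = 0.210 gives 50.9%.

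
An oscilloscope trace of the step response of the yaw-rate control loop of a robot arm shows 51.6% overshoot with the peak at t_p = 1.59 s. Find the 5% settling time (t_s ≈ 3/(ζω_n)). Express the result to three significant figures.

t_s ≈ 7.21 s

From the overshoot, ζ = −ln(OS)/√(π²+ln²(OS)) = 0.206.
t_p = π/ω_d ⇒ ω_d = 1.98 rad/s; then ω_n = ω_d/√(1−ζ²) = 2.02 rad/s.
t_s ≈ 3/(ζω_n) = 3/(0.206·2.02) = 7.21 s.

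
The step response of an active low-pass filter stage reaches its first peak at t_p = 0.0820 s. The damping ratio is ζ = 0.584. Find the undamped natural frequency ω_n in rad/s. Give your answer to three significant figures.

ω_n ≈ 47.2 rad/s

Peak time t_p = π/ω_d, so ω_d = π/t_p = π/0.0820 = 38.3 rad/s.
ω_n = ω_d/√(1−ζ²) = 38.3/√0.659 = 47.2 rad/s.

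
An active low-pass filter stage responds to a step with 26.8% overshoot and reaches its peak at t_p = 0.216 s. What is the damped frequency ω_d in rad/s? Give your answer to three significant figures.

t_p = π/ω_d, so ω_d = π/0.216 = 14.5 rad/s.

ω_d ≈ 14.5 rad/s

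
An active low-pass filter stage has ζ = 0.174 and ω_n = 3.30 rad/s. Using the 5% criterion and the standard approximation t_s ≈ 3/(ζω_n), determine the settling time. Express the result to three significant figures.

t_s ≈ 5.22 s

t_s ≈ 3/(ζω_n) = 3/(0.174 × 3.30) = 5.22 s.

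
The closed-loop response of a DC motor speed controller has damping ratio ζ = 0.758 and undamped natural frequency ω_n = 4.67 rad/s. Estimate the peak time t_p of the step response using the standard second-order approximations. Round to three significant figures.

t_p ≈ 1.03 s

The damped frequency is ω_d = ω_n√(1−ζ²) = 4.67·√(1−0.575) = 3.05 rad/s.
Peak time t_p = π/ω_d = π/3.05 = 1.03 s.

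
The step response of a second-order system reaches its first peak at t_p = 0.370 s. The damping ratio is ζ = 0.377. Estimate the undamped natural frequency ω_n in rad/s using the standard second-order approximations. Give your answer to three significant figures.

Peak time t_p = π/ω_d, so ω_d = π/t_p = π/0.370 = 8.49 rad/s.
ω_n = ω_d/√(1−ζ²) = 8.49/√0.858 = 9.17 rad/s.

ω_n ≈ 9.17 rad/s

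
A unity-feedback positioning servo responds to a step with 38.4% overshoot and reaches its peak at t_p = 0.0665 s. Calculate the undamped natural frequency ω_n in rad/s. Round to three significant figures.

The overshoot fixes ζ = −ln(OS)/√(π²+ln²(OS)) = 0.291.
t_p = π/ω_d ⇒ ω_d = 47.2 rad/s; then ω_n = ω_d/√(1−ζ²) = 49.4 rad/s.

ω_n ≈ 49.4 rad/s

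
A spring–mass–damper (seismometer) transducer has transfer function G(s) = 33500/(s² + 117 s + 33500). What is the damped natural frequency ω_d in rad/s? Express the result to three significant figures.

ω_d ≈ 173 rad/s

ω_n = √33500 = 183 rad/s; ζ = 117/(2·183) = 0.320.
The damped frequency ω_d = ω_n√(1−ζ²) = 173 rad/s.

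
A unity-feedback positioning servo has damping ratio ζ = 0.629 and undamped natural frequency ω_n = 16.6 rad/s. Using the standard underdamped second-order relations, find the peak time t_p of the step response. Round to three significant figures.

The damped frequency is ω_d = ω_n√(1−ζ²) = 16.6·√(1−0.396) = 12.9 rad/s.
Peak time t_p = π/ω_d = π/12.9 = 0.243 s.

t_p ≈ 0.243 s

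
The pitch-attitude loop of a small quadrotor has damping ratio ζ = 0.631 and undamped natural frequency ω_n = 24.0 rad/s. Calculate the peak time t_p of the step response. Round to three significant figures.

t_p ≈ 0.169 s

The damped frequency is ω_d = ω_n√(1−ζ²) = 24.0·√(1−0.398) = 18.6 rad/s.
Peak time t_p = π/ω_d = π/18.6 = 0.169 s.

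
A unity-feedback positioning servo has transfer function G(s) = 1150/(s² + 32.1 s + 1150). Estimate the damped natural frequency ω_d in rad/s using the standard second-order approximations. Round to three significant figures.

ω_d ≈ 29.9 rad/s

Matching coefficients with s² + 2ζω_n s + ω_n² gives ω_n² = 1150 ⇒ ω_n = 33.9 rad/s, and ζ = 32.1/(2ω_n) = 0.473.
ω_d = 33.9·√(1 − 0.473²) = 29.9 rad/s.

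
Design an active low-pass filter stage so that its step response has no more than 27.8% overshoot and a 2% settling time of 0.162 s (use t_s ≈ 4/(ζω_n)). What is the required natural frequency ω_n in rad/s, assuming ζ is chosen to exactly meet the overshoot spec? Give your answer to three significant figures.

ζ = −ln(OS)/√(π² + (ln OS)²). With OS = 0.278, ln OS = −1.280 and ζ = 1.280/3.392 = 0.377.
From t_s ≈ 4/(ζω_n): ω_n = 4/(ζ·t_s) = 4/(0.377·0.162) = 65.4 rad/s.

ω_n ≈ 65.4 rad/s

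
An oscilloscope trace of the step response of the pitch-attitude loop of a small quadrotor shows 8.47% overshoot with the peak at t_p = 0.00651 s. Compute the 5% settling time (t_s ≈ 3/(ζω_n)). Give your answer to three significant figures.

t_s ≈ 0.00791 s

The overshoot fixes ζ = −ln(OS)/√(π²+ln²(OS)) = 0.618.
t_p = π/ω_d ⇒ ω_d = 483 rad/s; then ω_n = ω_d/√(1−ζ²) = 614 rad/s.
t_s ≈ 3/(ζω_n) = 3/(0.618·614) = 0.00791 s.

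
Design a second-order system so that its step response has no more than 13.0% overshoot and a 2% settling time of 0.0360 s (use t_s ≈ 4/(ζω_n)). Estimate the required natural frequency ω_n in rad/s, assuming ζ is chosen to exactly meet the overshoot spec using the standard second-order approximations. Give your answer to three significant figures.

ζ = −ln(OS)/√(π² + (ln OS)²). With OS = 0.130, ln OS = −2.040 and ζ = 2.040/3.746 = 0.545.
Then ω_n = 4/(ζ t_s) = 4/(0.545 × 0.0360) = 204 rad/s.

ω_n ≈ 204 rad/s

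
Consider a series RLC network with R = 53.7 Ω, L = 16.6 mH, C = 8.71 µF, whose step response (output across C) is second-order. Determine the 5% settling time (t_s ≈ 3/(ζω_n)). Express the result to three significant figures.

For a series RLC circuit (capacitor voltage as output), ω_n = 1/√(LC) = 1/√(16.6 mH · 8.71 µF) = 2630 rad/s.
ζ = (R/2)·√(C/L) = (53.7/2)·√(8.71 µF/16.6 mH) = 0.615.
t_s ≈ 3/(ζω_n) = 0.00185 s.

t_s ≈ 0.00185 s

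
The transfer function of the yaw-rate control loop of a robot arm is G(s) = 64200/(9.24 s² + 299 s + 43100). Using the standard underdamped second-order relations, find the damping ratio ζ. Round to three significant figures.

ζ ≈ 0.237

Dividing through by 9.24: denominator becomes s² + 32.36 s + 4665.
So ω_n = √4665 = 68.3 rad/s and ζ = 32.36/(2·68.3) = 0.237.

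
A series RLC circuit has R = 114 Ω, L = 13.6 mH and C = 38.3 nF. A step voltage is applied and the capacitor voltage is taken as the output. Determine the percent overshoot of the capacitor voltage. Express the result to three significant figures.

For a series RLC circuit (capacitor voltage as output), ω_n = 1/√(LC) = 1/√(13.6 mH · 38.3 nF) = 43800 rad/s.
ζ = (R/2)·√(C/L) = (114/2)·√(38.3 nF/13.6 mH) = 0.0957.
%OS = 100·exp(−πζ/√(1−ζ²)) = 73.9%.

%OS ≈ 73.9%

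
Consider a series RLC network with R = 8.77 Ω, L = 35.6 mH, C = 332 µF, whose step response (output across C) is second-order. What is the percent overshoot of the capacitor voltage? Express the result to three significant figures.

For a series RLC circuit (capacitor voltage as output), ω_n = 1/√(LC) = 1/√(35.6 mH · 332 µF) = 291 rad/s.
ζ = (R/2)·√(C/L) = (8.77/2)·√(332 µF/35.6 mH) = 0.423.
%OS = 100·exp(−πζ/√(1−ζ²)) = 23.0%.

%OS ≈ 23.0%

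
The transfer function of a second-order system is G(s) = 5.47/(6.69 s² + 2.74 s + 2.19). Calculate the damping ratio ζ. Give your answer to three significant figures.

ζ ≈ 0.358

Dividing through by 6.69: denominator becomes s² + 0.4096 s + 0.3274.
So ω_n = √0.3274 = 0.572 rad/s and ζ = 0.4096/(2·0.572) = 0.358.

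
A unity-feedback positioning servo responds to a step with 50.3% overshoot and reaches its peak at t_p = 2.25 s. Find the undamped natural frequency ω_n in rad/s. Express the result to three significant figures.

From the overshoot, ζ = −ln(OS)/√(π²+ln²(OS)) = 0.214.
From t_p = π/ω_d, ω_d = π/2.25 = 1.40 rad/s, so ω_n = ω_d/√(1−ζ²) = 1.43 rad/s.

ω_n ≈ 1.43 rad/s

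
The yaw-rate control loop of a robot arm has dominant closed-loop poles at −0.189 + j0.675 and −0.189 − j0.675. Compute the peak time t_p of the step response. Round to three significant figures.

t_p = π/ω_d with ω_d = 0.675 (the imaginary part), so t_p = 4.65 s.

t_p ≈ 4.65 s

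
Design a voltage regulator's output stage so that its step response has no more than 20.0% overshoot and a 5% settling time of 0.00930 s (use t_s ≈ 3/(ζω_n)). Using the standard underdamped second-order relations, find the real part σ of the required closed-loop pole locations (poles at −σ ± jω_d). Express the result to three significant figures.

σ ≈ 323

The settling-time spec alone fixes σ = ζω_n = 3/t_s = 3/0.00930 = 323.
(Overshoot then fixes ζ = 0.456 and hence ω_d = σ·√(1−ζ²)/ζ = 630 rad/s.)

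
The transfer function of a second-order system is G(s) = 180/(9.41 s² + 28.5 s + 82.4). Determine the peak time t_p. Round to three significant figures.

t_p ≈ 1.24 s

Dividing through by 9.41: denominator becomes s² + 3.029 s + 8.757.
So ω_n = √8.757 = 2.96 rad/s and ζ = 3.029/(2·2.96) = 0.512.
ω_d = ω_n√(1−ζ²) = 2.54 rad/s. t_p = π/ω_d = 1.24 s.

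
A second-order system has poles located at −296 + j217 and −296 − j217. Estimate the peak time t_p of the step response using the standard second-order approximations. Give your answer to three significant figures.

t_p = π/ω_d with ω_d = 217 (the imaginary part), so t_p = 0.0145 s.

t_p ≈ 0.0145 s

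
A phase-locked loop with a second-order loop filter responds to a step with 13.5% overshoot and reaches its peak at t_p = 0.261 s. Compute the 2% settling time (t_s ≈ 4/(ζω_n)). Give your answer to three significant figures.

From the overshoot, ζ = −ln(OS)/√(π²+ln²(OS)) = 0.538.
From t_p = π/ω_d, ω_d = π/0.261 = 12.0 rad/s, so ω_n = ω_d/√(1−ζ²) = 14.3 rad/s.
t_s ≈ 4/(ζω_n) = 4/(0.538·14.3) = 0.521 s.

t_s ≈ 0.521 s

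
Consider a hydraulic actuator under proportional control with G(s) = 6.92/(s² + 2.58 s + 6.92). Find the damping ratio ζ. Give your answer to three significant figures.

ζ ≈ 0.490

ω_n = √6.92 = 2.63 rad/s; ζ = 2.58/(2·2.63) = 0.490.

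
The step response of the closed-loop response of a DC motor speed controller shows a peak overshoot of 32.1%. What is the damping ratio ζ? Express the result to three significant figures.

Inverting the overshoot relation: ζ = |ln 0.321|/√(π² + ln²0.321) = 0.340.

ζ ≈ 0.340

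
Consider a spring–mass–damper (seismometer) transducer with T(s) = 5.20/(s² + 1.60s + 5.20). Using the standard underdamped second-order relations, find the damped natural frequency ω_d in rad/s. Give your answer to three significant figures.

ω_d ≈ 2.14 rad/s

Matching coefficients with s² + 2ζω_n s + ω_n² gives ω_n² = 5.20 ⇒ ω_n = 2.28 rad/s, and ζ = 1.60/(2ω_n) = 0.351.
ω_d = 2.28·√(1 − 0.351²) = 2.14 rad/s.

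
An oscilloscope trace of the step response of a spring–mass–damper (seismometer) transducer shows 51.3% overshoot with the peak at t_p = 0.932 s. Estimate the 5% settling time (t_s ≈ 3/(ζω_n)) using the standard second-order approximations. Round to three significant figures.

From the overshoot, ζ = −ln(OS)/√(π²+ln²(OS)) = 0.208.
From t_p = π/ω_d, ω_d = π/0.932 = 3.37 rad/s, so ω_n = ω_d/√(1−ζ²) = 3.45 rad/s.
t_s ≈ 3/(ζω_n) = 3/(0.208·3.45) = 4.19 s.

t_s ≈ 4.19 s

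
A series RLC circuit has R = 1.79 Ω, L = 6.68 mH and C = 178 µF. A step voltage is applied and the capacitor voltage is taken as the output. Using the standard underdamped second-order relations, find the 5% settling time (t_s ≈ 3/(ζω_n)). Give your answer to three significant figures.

For a series RLC circuit (capacitor voltage as output), ω_n = 1/√(LC) = 1/√(6.68 mH · 178 µF) = 917 rad/s.
ζ = (R/2)·√(C/L) = (1.79/2)·√(178 µF/6.68 mH) = 0.146.
t_s ≈ 3/(ζω_n) = 0.0224 s.

t_s ≈ 0.0224 s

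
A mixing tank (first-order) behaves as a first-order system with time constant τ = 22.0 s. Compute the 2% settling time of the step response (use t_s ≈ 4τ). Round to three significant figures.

t_s ≈ 88.0 s

t_s ≈ 4τ = 88.0 s.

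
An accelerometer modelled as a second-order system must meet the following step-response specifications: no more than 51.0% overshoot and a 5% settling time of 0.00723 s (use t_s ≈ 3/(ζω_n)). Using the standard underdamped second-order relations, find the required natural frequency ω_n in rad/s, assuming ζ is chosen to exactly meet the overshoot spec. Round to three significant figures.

ω_n ≈ 1980 rad/s

Inverting the overshoot relation: ζ = |ln 0.510|/√(π² + ln²0.510) = 0.210.
Then ω_n = 3/(ζ t_s) = 3/(0.210 × 0.00723) = 1980 rad/s.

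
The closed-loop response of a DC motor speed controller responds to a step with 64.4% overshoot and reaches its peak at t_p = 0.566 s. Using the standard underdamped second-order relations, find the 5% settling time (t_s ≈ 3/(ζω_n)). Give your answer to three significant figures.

t_s ≈ 3.86 s

The overshoot fixes ζ = −ln(OS)/√(π²+ln²(OS)) = 0.139.
From t_p = π/ω_d, ω_d = π/0.566 = 5.55 rad/s, so ω_n = ω_d/√(1−ζ²) = 5.60 rad/s.
t_s ≈ 3/(ζω_n) = 3/(0.139·5.60) = 3.86 s.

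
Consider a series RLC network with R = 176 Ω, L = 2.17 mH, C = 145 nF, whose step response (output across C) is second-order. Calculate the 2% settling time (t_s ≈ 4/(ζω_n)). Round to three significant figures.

For a series RLC circuit (capacitor voltage as output), ω_n = 1/√(LC) = 1/√(2.17 mH · 145 nF) = 56400 rad/s.
ζ = (R/2)·√(C/L) = (176/2)·√(145 nF/2.17 mH) = 0.719.
t_s ≈ 4/(ζω_n) = 0.0000986 s.

t_s ≈ 0.0000986 s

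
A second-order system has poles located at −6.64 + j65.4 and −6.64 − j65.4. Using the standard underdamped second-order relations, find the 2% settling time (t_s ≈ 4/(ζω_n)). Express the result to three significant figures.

For poles at −σ ± jω_d, ζω_n = σ = 6.64, so t_s ≈ 4/σ = 0.602 s.

t_s ≈ 0.602 s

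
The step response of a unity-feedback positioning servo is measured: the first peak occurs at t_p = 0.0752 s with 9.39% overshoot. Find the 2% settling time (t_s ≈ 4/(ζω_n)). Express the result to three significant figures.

ζ from %OS: ζ = |ln 0.0939|/√(π²+ln²0.0939) = 0.602.
t_p = π/ω_d ⇒ ω_d = 41.8 rad/s; then ω_n = ω_d/√(1−ζ²) = 52.3 rad/s.
t_s ≈ 4/(ζω_n) = 4/(0.602·52.3) = 0.127 s.

t_s ≈ 0.127 s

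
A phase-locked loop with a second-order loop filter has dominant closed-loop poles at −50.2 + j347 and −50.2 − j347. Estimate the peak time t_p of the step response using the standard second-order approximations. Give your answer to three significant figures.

t_p ≈ 0.00905 s

t_p = π/ω_d with ω_d = 347 (the imaginary part), so t_p = 0.00905 s.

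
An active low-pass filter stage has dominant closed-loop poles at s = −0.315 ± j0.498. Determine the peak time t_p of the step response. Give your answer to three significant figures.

t_p = π/ω_d with ω_d = 0.498 (the imaginary part), so t_p = 6.31 s.

t_p ≈ 6.31 s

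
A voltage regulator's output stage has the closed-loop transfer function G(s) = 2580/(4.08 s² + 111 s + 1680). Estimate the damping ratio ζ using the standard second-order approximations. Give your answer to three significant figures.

ζ ≈ 0.670

Dividing through by 4.08: denominator becomes s² + 27.21 s + 411.8.
So ω_n = √411.8 = 20.3 rad/s and ζ = 27.21/(2·20.3) = 0.670.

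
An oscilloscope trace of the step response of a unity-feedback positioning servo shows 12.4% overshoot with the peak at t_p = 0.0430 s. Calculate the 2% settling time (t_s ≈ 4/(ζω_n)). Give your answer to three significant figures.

t_s ≈ 0.0824 s

ζ from %OS: ζ = |ln 0.124|/√(π²+ln²0.124) = 0.553.
From t_p = π/ω_d, ω_d = π/0.0430 = 73.1 rad/s, so ω_n = ω_d/√(1−ζ²) = 87.7 rad/s.
t_s ≈ 4/(ζω_n) = 4/(0.553·87.7) = 0.0824 s.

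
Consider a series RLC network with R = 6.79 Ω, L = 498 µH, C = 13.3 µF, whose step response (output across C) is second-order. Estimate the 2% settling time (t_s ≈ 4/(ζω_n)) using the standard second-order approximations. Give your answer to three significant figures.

t_s ≈ 0.000587 s

For a series RLC circuit (capacitor voltage as output), ω_n = 1/√(LC) = 1/√(498 µH · 13.3 µF) = 12300 rad/s.
ζ = (R/2)·√(C/L) = (6.79/2)·√(13.3 µF/498 µH) = 0.555.
t_s ≈ 4/(ζω_n) = 0.000587 s.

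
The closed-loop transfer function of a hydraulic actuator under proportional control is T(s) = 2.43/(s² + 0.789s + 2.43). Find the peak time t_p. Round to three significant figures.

ω_n = √2.43 = 1.56 rad/s; ζ = 0.789/(2·1.56) = 0.253.
ω_d = ω_n√(1−ζ²) = 1.51 rad/s. Then t_p = π/ω_d = 2.08 s.

t_p ≈ 2.08 s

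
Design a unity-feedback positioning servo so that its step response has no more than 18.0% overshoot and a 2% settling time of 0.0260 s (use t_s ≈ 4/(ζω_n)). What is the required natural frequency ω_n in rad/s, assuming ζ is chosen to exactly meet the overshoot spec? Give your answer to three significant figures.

ζ = −ln(OS)/√(π² + (ln OS)²). With OS = 0.180, ln OS = −1.715 and ζ = 1.715/3.579 = 0.479.
Then ω_n = 4/(ζ t_s) = 4/(0.479 × 0.0260) = 321 rad/s.

ω_n ≈ 321 rad/s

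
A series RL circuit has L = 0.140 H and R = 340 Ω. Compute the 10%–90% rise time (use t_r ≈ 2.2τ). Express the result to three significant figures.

t_r ≈ 0.000906 s

τ = L/R = 0.140/340 = 0.000412 s.
t_r ≈ 2.2τ = 0.000906 s.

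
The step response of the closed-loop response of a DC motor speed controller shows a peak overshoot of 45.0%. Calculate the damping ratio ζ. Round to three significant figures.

ζ ≈ 0.246

From %OS = 100·exp(−πζ/√(1−ζ²)), invert to get ζ = −ln(OS)/√(π² + ln²(OS)) with OS = 0.450.
−ln 0.450 = 0.7985, so ζ = 0.7985/√(π² + 0.6376) = 0.246.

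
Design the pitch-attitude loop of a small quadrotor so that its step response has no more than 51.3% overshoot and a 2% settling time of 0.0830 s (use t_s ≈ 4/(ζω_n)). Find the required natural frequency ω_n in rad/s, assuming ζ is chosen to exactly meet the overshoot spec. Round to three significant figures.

From %OS = 100·exp(−πζ/√(1−ζ²)), invert to get ζ = −ln(OS)/√(π² + ln²(OS)) with OS = 0.513.
−ln 0.513 = 0.6675, so ζ = 0.6675/√(π² + 0.4455) = 0.208.
Then ω_n = 4/(ζ t_s) = 4/(0.208 × 0.0830) = 232 rad/s.

ω_n ≈ 232 rad/s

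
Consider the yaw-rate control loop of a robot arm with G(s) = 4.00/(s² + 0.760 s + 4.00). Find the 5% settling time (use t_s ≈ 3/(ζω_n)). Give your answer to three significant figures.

t_s ≈ 7.89 s

ω_n = √4.00 = 2.00 rad/s; ζ = 0.760/(2·2.00) = 0.190.
t_s ≈ 3/(ζω_n) = 3/(0.190·2.00) = 7.89 s.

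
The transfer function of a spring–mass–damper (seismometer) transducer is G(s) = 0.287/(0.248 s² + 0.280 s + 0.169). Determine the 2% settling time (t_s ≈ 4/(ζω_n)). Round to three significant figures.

Dividing through by 0.248: denominator becomes s² + 1.129 s + 0.6815.
So ω_n = √0.6815 = 0.826 rad/s and ζ = 1.129/(2·0.826) = 0.684.
t_s ≈ 4/(ζω_n) = 7.09 s.

t_s ≈ 7.09 s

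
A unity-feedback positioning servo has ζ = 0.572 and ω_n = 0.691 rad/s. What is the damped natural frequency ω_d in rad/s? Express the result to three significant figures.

ω_d = ω_n√(1−ζ²) = 0.691·√0.673 = 0.567 rad/s.

ω_d ≈ 0.567 rad/s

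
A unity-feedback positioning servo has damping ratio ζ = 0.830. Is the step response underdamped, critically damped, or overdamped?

underdamped

Since ζ = 0.830 < 1, the system is underdamped.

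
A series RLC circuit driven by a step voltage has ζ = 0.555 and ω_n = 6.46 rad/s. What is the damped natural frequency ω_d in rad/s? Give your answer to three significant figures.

ω_d ≈ 5.37 rad/s

ω_d = ω_n√(1−ζ²) = 6.46·√0.692 = 5.37 rad/s.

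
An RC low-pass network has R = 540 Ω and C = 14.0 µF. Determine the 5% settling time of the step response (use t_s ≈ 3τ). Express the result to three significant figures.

t_s ≈ 0.0227 s

τ = RC = 540 × 14.0 µF = 0.00756 s.
t_s ≈ 3τ = 0.0227 s.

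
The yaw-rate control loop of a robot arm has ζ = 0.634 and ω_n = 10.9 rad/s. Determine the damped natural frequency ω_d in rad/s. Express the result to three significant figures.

ω_d = ω_n√(1−ζ²) = 10.9·√0.598 = 8.43 rad/s.

ω_d ≈ 8.43 rad/s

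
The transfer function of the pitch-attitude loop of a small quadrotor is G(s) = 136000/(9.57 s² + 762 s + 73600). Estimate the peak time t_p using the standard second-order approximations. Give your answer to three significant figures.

t_p ≈ 0.0402 s

Dividing through by 9.57: denominator becomes s² + 79.62 s + 7691.
So ω_n = √7691 = 87.7 rad/s and ζ = 79.62/(2·87.7) = 0.454.
ω_d = 87.7·√(1 − 0.454²) = 78.1 rad/s. t_p = π/ω_d = 0.0402 s.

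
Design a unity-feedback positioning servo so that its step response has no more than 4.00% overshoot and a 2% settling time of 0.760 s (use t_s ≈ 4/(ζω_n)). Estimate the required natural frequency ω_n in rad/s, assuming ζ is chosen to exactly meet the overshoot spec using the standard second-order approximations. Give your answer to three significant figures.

From %OS = 100·exp(−πζ/√(1−ζ²)), invert to get ζ = −ln(OS)/√(π² + ln²(OS)) with OS = 0.0400.
−ln 0.0400 = 3.219, so ζ = 3.219/√(π² + 10.36) = 0.716.
Then ω_n = 4/(ζ t_s) = 4/(0.716 × 0.760) = 7.35 rad/s.

ω_n ≈ 7.35 rad/s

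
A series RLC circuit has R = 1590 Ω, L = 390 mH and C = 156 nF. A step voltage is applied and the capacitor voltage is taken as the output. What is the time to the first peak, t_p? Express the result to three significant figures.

For a series RLC circuit (capacitor voltage as output), ω_n = 1/√(LC) = 1/√(390 mH · 156 nF) = 4050 rad/s.
ζ = (R/2)·√(C/L) = (1590/2)·√(156 nF/390 mH) = 0.503.
The damped frequency ω_d = ω_n√(1−ζ²) = 3500 rad/s. t_p = π/ω_d = 0.000896 s.

t_p ≈ 0.000896 s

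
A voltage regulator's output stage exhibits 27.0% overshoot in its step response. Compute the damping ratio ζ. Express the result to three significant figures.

ζ = −ln(OS)/√(π² + (ln OS)²). With OS = 0.270, ln OS = −1.309 and ζ = 1.309/3.404 = 0.385.

ζ ≈ 0.385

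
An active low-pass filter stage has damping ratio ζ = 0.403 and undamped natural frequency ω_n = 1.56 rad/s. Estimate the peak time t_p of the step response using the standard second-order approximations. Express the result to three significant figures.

The damped frequency is ω_d = ω_n√(1−ζ²) = 1.56·√(1−0.162) = 1.43 rad/s.
Peak time t_p = π/ω_d = π/1.43 = 2.20 s.

t_p ≈ 2.20 s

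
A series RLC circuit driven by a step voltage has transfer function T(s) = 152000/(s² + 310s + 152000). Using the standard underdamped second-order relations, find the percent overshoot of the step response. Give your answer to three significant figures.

%OS ≈ 25.6%

Matching coefficients with s² + 2ζω_n s + ω_n² gives ω_n² = 152000 ⇒ ω_n = 390 rad/s, and ζ = 310/(2ω_n) = 0.398.
%OS = 100·exp(−πζ/√(1−ζ²)) = 25.6%.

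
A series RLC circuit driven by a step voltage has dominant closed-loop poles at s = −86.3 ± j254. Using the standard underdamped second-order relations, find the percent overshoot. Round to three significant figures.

%OS ≈ 34.4%

|pole| = ω_n = √(86.3² + 254²) = 268 rad/s; ζ = cos θ = σ/ω_n = 0.322.
Overshoot: exp(−π·0.322/√(1−0.322²)) = 0.344, i.e. 34.4%.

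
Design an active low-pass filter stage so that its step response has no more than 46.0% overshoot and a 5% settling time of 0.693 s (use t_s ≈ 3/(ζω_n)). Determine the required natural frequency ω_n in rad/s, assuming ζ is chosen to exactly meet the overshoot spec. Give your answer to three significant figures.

Inverting the overshoot relation: ζ = |ln 0.460|/√(π² + ln²0.460) = 0.240.
From t_s ≈ 3/(ζω_n): ω_n = 3/(ζ·t_s) = 3/(0.240·0.693) = 18.0 rad/s.

ω_n ≈ 18.0 rad/s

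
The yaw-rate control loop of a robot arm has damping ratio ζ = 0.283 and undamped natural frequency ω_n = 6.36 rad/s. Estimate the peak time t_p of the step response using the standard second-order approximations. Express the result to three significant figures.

t_p ≈ 0.515 s

The damped frequency is ω_d = ω_n√(1−ζ²) = 6.36·√(1−0.0801) = 6.10 rad/s.
Peak time t_p = π/ω_d = π/6.10 = 0.515 s.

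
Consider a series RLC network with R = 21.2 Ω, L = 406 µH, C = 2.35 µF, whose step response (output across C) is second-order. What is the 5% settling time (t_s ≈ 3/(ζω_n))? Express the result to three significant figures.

For a series RLC circuit (capacitor voltage as output), ω_n = 1/√(LC) = 1/√(406 µH · 2.35 µF) = 32400 rad/s.
ζ = (R/2)·√(C/L) = (21.2/2)·√(2.35 µF/406 µH) = 0.806.
t_s ≈ 3/(ζω_n) = 0.000115 s.

t_s ≈ 0.000115 s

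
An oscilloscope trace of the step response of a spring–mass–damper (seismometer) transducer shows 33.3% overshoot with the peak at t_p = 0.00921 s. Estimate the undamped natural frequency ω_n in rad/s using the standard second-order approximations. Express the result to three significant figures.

ζ from %OS: ζ = |ln 0.333|/√(π²+ln²0.333) = 0.330.
t_p = π/ω_d ⇒ ω_d = 341 rad/s; then ω_n = ω_d/√(1−ζ²) = 361 rad/s.

ω_n ≈ 361 rad/s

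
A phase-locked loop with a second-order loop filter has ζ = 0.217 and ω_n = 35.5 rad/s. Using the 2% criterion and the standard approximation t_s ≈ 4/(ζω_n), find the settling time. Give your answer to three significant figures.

t_s ≈ 4/(ζω_n) = 4/(0.217 × 35.5) = 0.519 s.

t_s ≈ 0.519 s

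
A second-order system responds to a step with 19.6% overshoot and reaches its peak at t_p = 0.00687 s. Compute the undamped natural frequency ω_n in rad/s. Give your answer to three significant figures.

From the overshoot, ζ = −ln(OS)/√(π²+ln²(OS)) = 0.460.
t_p = π/ω_d ⇒ ω_d = 457 rad/s; then ω_n = ω_d/√(1−ζ²) = 515 rad/s.

ω_n ≈ 515 rad/s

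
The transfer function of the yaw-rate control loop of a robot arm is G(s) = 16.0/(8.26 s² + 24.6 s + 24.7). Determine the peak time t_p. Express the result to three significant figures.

Dividing through by 8.26: denominator becomes s² + 2.978 s + 2.990.
So ω_n = √2.990 = 1.73 rad/s and ζ = 2.978/(2·1.73) = 0.861.
ω_d = ω_n√(1−ζ²) = 0.879 rad/s. t_p = π/ω_d = 3.57 s.

t_p ≈ 3.57 s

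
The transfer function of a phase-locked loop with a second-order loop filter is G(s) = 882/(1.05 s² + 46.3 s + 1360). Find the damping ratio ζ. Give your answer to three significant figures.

ζ ≈ 0.613

Dividing through by 1.05: denominator becomes s² + 44.10 s + 1295.
So ω_n = √1295 = 36.0 rad/s and ζ = 44.10/(2·36.0) = 0.613.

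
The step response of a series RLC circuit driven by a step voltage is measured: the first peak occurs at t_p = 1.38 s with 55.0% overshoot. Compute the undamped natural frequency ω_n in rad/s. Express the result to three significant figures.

ω_n ≈ 2.32 rad/s

The overshoot fixes ζ = −ln(OS)/√(π²+ln²(OS)) = 0.187.
From t_p = π/ω_d, ω_d = π/1.38 = 2.28 rad/s, so ω_n = ω_d/√(1−ζ²) = 2.32 rad/s.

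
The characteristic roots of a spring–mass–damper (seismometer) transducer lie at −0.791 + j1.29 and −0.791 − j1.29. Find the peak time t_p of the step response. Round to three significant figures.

t_p = π/ω_d with ω_d = 1.29 (the imaginary part), so t_p = 2.44 s.

t_p ≈ 2.44 s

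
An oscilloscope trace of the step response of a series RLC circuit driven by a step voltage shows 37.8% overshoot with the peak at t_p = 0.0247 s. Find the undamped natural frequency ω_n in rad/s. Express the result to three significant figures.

From the overshoot, ζ = −ln(OS)/√(π²+ln²(OS)) = 0.296.
t_p = π/ω_d ⇒ ω_d = 127 rad/s; then ω_n = ω_d/√(1−ζ²) = 133 rad/s.

ω_n ≈ 133 rad/s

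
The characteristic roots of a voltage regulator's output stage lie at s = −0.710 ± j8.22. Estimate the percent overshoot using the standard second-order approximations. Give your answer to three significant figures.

%OS ≈ 76.2%

With σ = 0.710, ω_d = 8.22: ω_n = √(σ²+ω_d²) = 8.25 rad/s, ζ = σ/ω_n = 0.0861.
Overshoot: exp(−π·0.0861/√(1−0.0861²)) = 0.762, i.e. 76.2%.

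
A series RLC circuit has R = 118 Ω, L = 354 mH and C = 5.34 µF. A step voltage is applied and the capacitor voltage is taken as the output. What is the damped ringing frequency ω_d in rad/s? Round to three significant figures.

For a series RLC circuit (capacitor voltage as output), ω_n = 1/√(LC) = 1/√(354 mH · 5.34 µF) = 727 rad/s.
ζ = (R/2)·√(C/L) = (118/2)·√(5.34 µF/354 mH) = 0.229.
ω_d = 727·√(1 − 0.229²) = 708 rad/s.

ω_d ≈ 708 rad/s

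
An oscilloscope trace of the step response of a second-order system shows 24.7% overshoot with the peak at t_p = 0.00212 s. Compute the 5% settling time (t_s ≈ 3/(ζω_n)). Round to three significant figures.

t_s ≈ 0.00455 s

ζ from %OS: ζ = |ln 0.247|/√(π²+ln²0.247) = 0.407.
From t_p = π/ω_d, ω_d = π/0.00212 = 1480 rad/s, so ω_n = ω_d/√(1−ζ²) = 1620 rad/s.
t_s ≈ 3/(ζω_n) = 3/(0.407·1620) = 0.00455 s.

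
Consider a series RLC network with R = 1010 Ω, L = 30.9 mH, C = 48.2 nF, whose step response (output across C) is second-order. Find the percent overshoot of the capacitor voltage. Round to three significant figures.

%OS ≈ 7.78%

For a series RLC circuit (capacitor voltage as output), ω_n = 1/√(LC) = 1/√(30.9 mH · 48.2 nF) = 25900 rad/s.
ζ = (R/2)·√(C/L) = (1010/2)·√(48.2 nF/30.9 mH) = 0.631.
Overshoot: exp(−π·0.631/√(1−0.631²)) = 0.0778, i.e. 7.78%.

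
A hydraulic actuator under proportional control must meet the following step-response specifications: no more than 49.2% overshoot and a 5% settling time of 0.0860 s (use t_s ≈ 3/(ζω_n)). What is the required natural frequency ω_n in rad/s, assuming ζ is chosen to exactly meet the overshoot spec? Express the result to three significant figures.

From %OS = 100·exp(−πζ/√(1−ζ²)), invert to get ζ = −ln(OS)/√(π² + ln²(OS)) with OS = 0.492.
−ln 0.492 = 0.7093, so ζ = 0.7093/√(π² + 0.5031) = 0.220.
Then ω_n = 3/(ζ t_s) = 3/(0.220 × 0.0860) = 158 rad/s.

ω_n ≈ 158 rad/s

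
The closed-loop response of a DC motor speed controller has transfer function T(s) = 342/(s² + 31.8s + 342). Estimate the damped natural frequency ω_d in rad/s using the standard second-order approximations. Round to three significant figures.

ω_d ≈ 9.44 rad/s

Matching coefficients with s² + 2ζω_n s + ω_n² gives ω_n² = 342 ⇒ ω_n = 18.5 rad/s, and ζ = 31.8/(2ω_n) = 0.860.
ω_d = 18.5·√(1 − 0.860²) = 9.44 rad/s.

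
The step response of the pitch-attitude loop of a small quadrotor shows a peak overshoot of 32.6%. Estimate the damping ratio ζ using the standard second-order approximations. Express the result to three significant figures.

ζ ≈ 0.336

From %OS = 100·exp(−πζ/√(1−ζ²)), invert to get ζ = −ln(OS)/√(π² + ln²(OS)) with OS = 0.326.
−ln 0.326 = 1.121, so ζ = 1.121/√(π² + 1.256) = 0.336.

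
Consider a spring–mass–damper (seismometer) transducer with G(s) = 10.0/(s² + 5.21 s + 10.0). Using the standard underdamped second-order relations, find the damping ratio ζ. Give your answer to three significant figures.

Matching coefficients with s² + 2ζω_n s + ω_n² gives ω_n² = 10.0 ⇒ ω_n = 3.16 rad/s, and ζ = 5.21/(2ω_n) = 0.824.

ζ ≈ 0.824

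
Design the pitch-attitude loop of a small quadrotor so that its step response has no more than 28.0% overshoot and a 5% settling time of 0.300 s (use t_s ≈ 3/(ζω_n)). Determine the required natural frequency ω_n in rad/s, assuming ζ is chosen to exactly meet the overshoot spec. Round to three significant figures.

ω_n ≈ 26.6 rad/s

From %OS = 100·exp(−πζ/√(1−ζ²)), invert to get ζ = −ln(OS)/√(π² + ln²(OS)) with OS = 0.280.
−ln 0.280 = 1.273, so ζ = 1.273/√(π² + 1.620) = 0.376.
Then ω_n = 3/(ζ t_s) = 3/(0.376 × 0.300) = 26.6 rad/s.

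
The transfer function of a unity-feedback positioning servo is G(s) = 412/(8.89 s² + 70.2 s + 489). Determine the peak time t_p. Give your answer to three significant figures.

t_p ≈ 0.500 s

Dividing through by 8.89: denominator becomes s² + 7.897 s + 55.01.
So ω_n = √55.01 = 7.42 rad/s and ζ = 7.897/(2·7.42) = 0.532.
The damped frequency ω_d = ω_n√(1−ζ²) = 6.28 rad/s. t_p = π/ω_d = 0.500 s.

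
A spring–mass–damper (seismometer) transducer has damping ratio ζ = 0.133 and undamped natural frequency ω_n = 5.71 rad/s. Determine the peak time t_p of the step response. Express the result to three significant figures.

The damped frequency is ω_d = ω_n√(1−ζ²) = 5.71·√(1−0.0177) = 5.66 rad/s.
Peak time t_p = π/ω_d = π/5.66 = 0.555 s.

t_p ≈ 0.555 s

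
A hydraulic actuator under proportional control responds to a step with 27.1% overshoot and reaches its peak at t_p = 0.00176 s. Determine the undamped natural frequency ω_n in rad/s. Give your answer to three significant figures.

ω_n ≈ 1930 rad/s

From the overshoot, ζ = −ln(OS)/√(π²+ln²(OS)) = 0.384.
t_p = π/ω_d ⇒ ω_d = 1780 rad/s; then ω_n = ω_d/√(1−ζ²) = 1930 rad/s.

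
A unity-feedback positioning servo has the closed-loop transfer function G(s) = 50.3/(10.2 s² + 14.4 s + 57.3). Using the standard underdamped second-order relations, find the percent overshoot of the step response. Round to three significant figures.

Dividing through by 10.2: denominator becomes s² + 1.412 s + 5.618.
So ω_n = √5.618 = 2.37 rad/s and ζ = 1.412/(2·2.37) = 0.298.
%OS = 100 e^{−πζ/√(1−ζ²)} with ζ = 0.298 gives 37.5%.

%OS ≈ 37.5%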